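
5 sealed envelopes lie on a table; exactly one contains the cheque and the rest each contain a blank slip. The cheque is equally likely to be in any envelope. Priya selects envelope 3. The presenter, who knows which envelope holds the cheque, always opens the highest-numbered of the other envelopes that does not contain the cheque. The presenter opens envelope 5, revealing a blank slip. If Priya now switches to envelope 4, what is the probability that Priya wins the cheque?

Consider each possible location of the cheque in turn.
If it is in any of envelopes 1, 2, 3, and 4 (prior 1/5 each): envelope 5 is the highest-numbered option available, probability 1; weight (1/5)·1 = 1/5 each.
If it is in envelope 5 (prior 1/5): the presenter opened envelope 5, so this case is ruled out; weight (1/5)·0 = 0.
The weights sum to 4/5.
So P(the cheque in envelope 4 | the presenter opened envelope 5) = (1/5) / (4/5) = 1/4.

1/4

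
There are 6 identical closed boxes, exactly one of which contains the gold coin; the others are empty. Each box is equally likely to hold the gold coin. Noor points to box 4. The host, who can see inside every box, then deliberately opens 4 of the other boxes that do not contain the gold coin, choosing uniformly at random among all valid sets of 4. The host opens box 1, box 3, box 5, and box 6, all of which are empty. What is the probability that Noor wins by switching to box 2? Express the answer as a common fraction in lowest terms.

Apply Bayes' rule, conditioning on where the gold coin actually is.
If it is in any of boxes 1, 3, 5, and 6 (prior 1/6 each): that box was opened and seen not to hold the prize — ruled out; weight (1/6)·0 = 0 each.
If it is in box 2 (prior 1/6): the host has no choice, probability 1; weight (1/6)·1 = 1/6.
If it is in box 4 (prior 1/6): the host has 5 equally likely choices, so probability 1/5; weight (1/6)·(1/5) = 1/30.
The weights sum to 1/5.
So P(the gold coin in box 2 | the host opened box 1, box 3, box 5, and box 6) = (1/6) / (1/5) = 5/6.

5/6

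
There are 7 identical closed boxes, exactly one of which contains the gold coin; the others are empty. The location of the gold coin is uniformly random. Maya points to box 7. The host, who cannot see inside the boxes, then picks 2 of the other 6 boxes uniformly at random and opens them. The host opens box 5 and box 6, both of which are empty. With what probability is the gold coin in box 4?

Consider each possible location of the gold coin in turn.
If it is in any of boxes 1, 2, 3, 4, and 7 (prior 1/7 each): the host picks exactly this set with probability 1/15 regardless, and none is the prize; weight (1/7)·(1/15) = 1/105 each.
If it is in either of boxes 5 and 6 (prior 1/7 each): that box was opened and seen not to hold the prize — ruled out; weight (1/7)·0 = 0 each.
The weights sum to 1/21.
So P(the gold coin in box 4 | the host opened box 5 and box 6) = (1/105) / (1/21) = 1/5.

1/5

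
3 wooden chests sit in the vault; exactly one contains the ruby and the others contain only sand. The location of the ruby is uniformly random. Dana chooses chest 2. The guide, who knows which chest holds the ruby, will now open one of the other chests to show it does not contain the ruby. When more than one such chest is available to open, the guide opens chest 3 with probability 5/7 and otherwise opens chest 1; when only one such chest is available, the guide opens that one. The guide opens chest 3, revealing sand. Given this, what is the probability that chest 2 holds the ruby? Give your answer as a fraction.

Apply Bayes' rule, conditioning on where the ruby actually is.
If it is in chest 1 (prior 1/3): only chest 3 is available, probability 1; weight (1/3)·1 = 1/3.
If it is in chest 2 (prior 1/3): chest 3 is available, opened with probability 5/7; weight (1/3)·(5/7) = 5/21.
If it is in chest 3 (prior 1/3): the guide opened chest 3, so this case is ruled out; weight (1/3)·0 = 0.
The weights sum to 4/7.
So P(the ruby in chest 2 | the guide opened chest 3) = (5/21) / (4/7) = 5/12.

5/12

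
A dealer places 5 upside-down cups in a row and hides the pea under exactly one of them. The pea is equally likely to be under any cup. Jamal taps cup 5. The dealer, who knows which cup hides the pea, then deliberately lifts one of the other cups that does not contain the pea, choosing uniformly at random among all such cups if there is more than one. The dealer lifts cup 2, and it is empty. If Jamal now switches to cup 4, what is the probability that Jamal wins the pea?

4/15

Condition on the true location of the pea.
If it is under any of cups 1, 3, and 4 (prior 1/5 each): the dealer has 3 equally likely choices, so probability 1/3; weight (1/5)·(1/3) = 1/15 each.
If it is under cup 2 (prior 1/5): the dealer opened cup 2, so this case is ruled out; weight (1/5)·0 = 0.
If it is under cup 5 (prior 1/5): the dealer has 4 equally likely choices, so probability 1/4; weight (1/5)·(1/4) = 1/20.
The weights sum to 1/4.
So P(the pea under cup 4 | the dealer opened cup 2) = (1/15) / (1/4) = 4/15.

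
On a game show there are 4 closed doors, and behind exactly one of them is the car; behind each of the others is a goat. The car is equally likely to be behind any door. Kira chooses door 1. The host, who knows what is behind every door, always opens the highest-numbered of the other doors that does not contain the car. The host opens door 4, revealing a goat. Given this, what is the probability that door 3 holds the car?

1/3

Condition on the true location of the car.
If it is behind any of doors 1, 2, and 3 (prior 1/4 each): door 4 is the highest-numbered option available, probability 1; weight (1/4)·1 = 1/4 each.
If it is behind door 4 (prior 1/4): the host opened door 4, so this case is ruled out; weight (1/4)·0 = 0.
The weights sum to 3/4.
So P(the car behind door 3 | the host opened door 4) = (1/4) / (3/4) = 1/3.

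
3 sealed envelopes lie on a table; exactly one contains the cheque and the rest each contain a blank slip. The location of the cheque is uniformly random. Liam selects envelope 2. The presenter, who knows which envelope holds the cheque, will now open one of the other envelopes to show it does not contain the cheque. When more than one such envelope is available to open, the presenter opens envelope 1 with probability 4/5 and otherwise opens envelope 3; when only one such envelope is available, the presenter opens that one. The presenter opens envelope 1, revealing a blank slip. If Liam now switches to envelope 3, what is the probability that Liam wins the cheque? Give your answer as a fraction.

Apply Bayes' rule, conditioning on where the cheque actually is.
If it is in envelope 1 (prior 1/3): the presenter opened envelope 1, so this case is ruled out; weight (1/3)·0 = 0.
If it is in envelope 2 (prior 1/3): envelope 1 is available, opened with probability 4/5; weight (1/3)·(4/5) = 4/15.
If it is in envelope 3 (prior 1/3): only envelope 1 is available, probability 1; weight (1/3)·1 = 1/3.
The weights sum to 3/5.
So P(the cheque in envelope 3 | the presenter opened envelope 1) = (1/3) / (3/5) = 5/9.

5/9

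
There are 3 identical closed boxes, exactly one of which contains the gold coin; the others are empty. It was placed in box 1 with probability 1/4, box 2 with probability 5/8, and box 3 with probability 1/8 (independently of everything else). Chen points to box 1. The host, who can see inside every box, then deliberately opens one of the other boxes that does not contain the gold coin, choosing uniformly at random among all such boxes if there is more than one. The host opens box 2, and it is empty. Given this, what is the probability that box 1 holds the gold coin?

Condition on the true location of the gold coin.
If it is in box 1 (prior 1/4): the host has 2 equally likely choices, so probability 1/2; weight (1/4)·(1/2) = 1/8.
If it is in box 2 (prior 5/8): the host opened box 2, so this case is ruled out; weight (5/8)·0 = 0.
If it is in box 3 (prior 1/8): the host has no choice, probability 1; weight (1/8)·1 = 1/8.
The weights sum to 1/4.
So P(the gold coin in box 1 | the host opened box 2) = (1/8) / (1/4) = 1/2.

1/2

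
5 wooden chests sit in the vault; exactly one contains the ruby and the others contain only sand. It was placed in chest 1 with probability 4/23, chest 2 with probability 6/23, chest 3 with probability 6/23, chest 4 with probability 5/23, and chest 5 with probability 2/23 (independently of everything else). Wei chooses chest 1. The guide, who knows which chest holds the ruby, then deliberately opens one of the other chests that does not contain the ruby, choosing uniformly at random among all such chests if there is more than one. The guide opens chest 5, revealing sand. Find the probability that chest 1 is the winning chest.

Condition on the true location of the ruby.
If it is in chest 1 (prior 4/23): the guide has 4 equally likely choices, so probability 1/4; weight (4/23)·(1/4) = 1/23.
If it is in either of chests 2 and 3 (prior 6/23 each): the guide has 3 equally likely choices, so probability 1/3; weight (6/23)·(1/3) = 2/23 each.
If it is in chest 4 (prior 5/23): the guide has 3 equally likely choices, so probability 1/3; weight (5/23)·(1/3) = 5/69.
If it is in chest 5 (prior 2/23): the guide opened chest 5, so this case is ruled out; weight (2/23)·0 = 0.
The weights sum to 20/69.
So P(the ruby in chest 1 | the guide opened chest 5) = (1/23) / (20/69) = 3/20.

3/20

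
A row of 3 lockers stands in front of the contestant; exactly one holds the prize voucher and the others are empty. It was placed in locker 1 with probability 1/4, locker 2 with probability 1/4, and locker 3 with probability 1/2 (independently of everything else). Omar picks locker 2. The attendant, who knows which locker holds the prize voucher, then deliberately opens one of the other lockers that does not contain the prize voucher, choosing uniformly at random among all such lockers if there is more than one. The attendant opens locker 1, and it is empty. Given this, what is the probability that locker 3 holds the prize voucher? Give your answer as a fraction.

Apply Bayes' rule, conditioning on where the prize voucher actually is.
If it is in locker 1 (prior 1/4): the attendant opened locker 1, so this case is ruled out; weight (1/4)·0 = 0.
If it is in locker 2 (prior 1/4): the attendant has 2 equally likely choices, so probability 1/2; weight (1/4)·(1/2) = 1/8.
If it is in locker 3 (prior 1/2): the attendant has no choice, probability 1; weight (1/2)·1 = 1/2.
The weights sum to 5/8.
So P(the prize voucher in locker 3 | the attendant opened locker 1) = (1/2) / (5/8) = 4/5.

4/5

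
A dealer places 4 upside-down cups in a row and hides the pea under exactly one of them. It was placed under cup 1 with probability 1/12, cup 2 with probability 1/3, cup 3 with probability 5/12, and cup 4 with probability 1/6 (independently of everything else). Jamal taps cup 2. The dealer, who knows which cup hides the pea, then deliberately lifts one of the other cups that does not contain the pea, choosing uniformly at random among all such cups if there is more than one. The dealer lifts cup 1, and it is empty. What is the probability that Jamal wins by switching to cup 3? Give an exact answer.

15/29

Condition on the true location of the pea.
If it is under cup 1 (prior 1/12): the dealer opened cup 1, so this case is ruled out; weight (1/12)·0 = 0.
If it is under cup 2 (prior 1/3): the dealer has 3 equally likely choices, so probability 1/3; weight (1/3)·(1/3) = 1/9.
If it is under cup 3 (prior 5/12): the dealer has 2 equally likely choices, so probability 1/2; weight (5/12)·(1/2) = 5/24.
If it is under cup 4 (prior 1/6): the dealer has 2 equally likely choices, so probability 1/2; weight (1/6)·(1/2) = 1/12.
The weights sum to 29/72.
So P(the pea under cup 3 | the dealer opened cup 1) = (5/24) / (29/72) = 15/29.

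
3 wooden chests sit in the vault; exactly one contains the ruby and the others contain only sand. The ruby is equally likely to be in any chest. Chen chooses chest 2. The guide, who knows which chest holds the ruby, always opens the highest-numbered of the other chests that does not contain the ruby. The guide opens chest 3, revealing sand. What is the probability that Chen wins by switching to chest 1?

1/2

Condition on the true location of the ruby.
If it is in either of chests 1 and 2 (prior 1/3 each): chest 3 is the highest-numbered option available, probability 1; weight (1/3)·1 = 1/3 each.
If it is in chest 3 (prior 1/3): the guide opened chest 3, so this case is ruled out; weight (1/3)·0 = 0.
The weights sum to 2/3.
So P(the ruby in chest 1 | the guide opened chest 3) = (1/3) / (2/3) = 1/2.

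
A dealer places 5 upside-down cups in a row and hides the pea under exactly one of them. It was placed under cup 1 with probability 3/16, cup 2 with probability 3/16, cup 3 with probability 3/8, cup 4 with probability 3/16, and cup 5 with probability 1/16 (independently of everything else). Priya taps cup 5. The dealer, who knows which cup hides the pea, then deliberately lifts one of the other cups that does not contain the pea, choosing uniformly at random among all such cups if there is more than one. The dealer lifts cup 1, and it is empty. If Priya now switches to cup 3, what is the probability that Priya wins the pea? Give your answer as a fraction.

8/17

Apply Bayes' rule, conditioning on where the pea actually is.
If it is under cup 1 (prior 3/16): the dealer opened cup 1, so this case is ruled out; weight (3/16)·0 = 0.
If it is under either of cups 2 and 4 (prior 3/16 each): the dealer has 3 equally likely choices, so probability 1/3; weight (3/16)·(1/3) = 1/16 each.
If it is under cup 3 (prior 3/8): the dealer has 3 equally likely choices, so probability 1/3; weight (3/8)·(1/3) = 1/8.
If it is under cup 5 (prior 1/16): the dealer has 4 equally likely choices, so probability 1/4; weight (1/16)·(1/4) = 1/64.
The weights sum to 17/64.
So P(the pea under cup 3 | the dealer opened cup 1) = (1/8) / (17/64) = 8/17.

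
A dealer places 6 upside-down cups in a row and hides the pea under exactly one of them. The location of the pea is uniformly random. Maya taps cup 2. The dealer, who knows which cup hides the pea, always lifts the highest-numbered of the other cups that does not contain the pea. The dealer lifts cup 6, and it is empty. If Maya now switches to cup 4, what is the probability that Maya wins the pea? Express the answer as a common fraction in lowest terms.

1/5

Consider each possible location of the pea in turn.
If it is under any of cups 1, 2, 3, 4, and 5 (prior 1/6 each): cup 6 is the highest-numbered option available, probability 1; weight (1/6)·1 = 1/6 each.
If it is under cup 6 (prior 1/6): the dealer opened cup 6, so this case is ruled out; weight (1/6)·0 = 0.
The weights sum to 5/6.
So P(the pea under cup 4 | the dealer opened cup 6) = (1/6) / (5/6) = 1/5.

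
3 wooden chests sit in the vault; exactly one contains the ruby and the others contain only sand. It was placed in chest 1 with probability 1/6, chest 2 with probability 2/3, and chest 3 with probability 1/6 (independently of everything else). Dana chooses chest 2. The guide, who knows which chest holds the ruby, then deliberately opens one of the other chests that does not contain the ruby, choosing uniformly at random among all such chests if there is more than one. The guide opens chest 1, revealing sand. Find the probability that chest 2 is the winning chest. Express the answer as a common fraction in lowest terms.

Apply Bayes' rule, conditioning on where the ruby actually is.
If it is in chest 1 (prior 1/6): the guide opened chest 1, so this case is ruled out; weight (1/6)·0 = 0.
If it is in chest 2 (prior 2/3): the guide has 2 equally likely choices, so probability 1/2; weight (2/3)·(1/2) = 1/3.
If it is in chest 3 (prior 1/6): the guide has no choice, probability 1; weight (1/6)·1 = 1/6.
The weights sum to 1/2.
So P(the ruby in chest 2 | the guide opened chest 1) = (1/3) / (1/2) = 2/3.

2/3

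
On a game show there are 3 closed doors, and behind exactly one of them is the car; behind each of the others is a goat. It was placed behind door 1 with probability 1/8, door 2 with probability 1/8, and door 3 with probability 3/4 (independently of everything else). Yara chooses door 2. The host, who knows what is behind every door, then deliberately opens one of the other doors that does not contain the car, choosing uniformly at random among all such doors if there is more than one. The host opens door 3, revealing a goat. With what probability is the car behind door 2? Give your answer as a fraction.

Condition on the true location of the car.
If it is behind door 1 (prior 1/8): the host has no choice, probability 1; weight (1/8)·1 = 1/8.
If it is behind door 2 (prior 1/8): the host has 2 equally likely choices, so probability 1/2; weight (1/8)·(1/2) = 1/16.
If it is behind door 3 (prior 3/4): the host opened door 3, so this case is ruled out; weight (3/4)·0 = 0.
The weights sum to 3/16.
So P(the car behind door 2 | the host opened door 3) = (1/16) / (3/16) = 1/3.

1/3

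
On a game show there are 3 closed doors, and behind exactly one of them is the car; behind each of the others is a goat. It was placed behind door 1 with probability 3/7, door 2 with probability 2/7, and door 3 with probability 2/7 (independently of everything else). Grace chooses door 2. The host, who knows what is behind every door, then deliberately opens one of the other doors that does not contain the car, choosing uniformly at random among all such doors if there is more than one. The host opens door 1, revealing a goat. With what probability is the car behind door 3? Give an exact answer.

2/3

Apply Bayes' rule, conditioning on where the car actually is.
If it is behind door 1 (prior 3/7): the host opened door 1, so this case is ruled out; weight (3/7)·0 = 0.
If it is behind door 2 (prior 2/7): the host has 2 equally likely choices, so probability 1/2; weight (2/7)·(1/2) = 1/7.
If it is behind door 3 (prior 2/7): the host has no choice, probability 1; weight (2/7)·1 = 2/7.
The weights sum to 3/7.
So P(the car behind door 3 | the host opened door 1) = (2/7) / (3/7) = 2/3.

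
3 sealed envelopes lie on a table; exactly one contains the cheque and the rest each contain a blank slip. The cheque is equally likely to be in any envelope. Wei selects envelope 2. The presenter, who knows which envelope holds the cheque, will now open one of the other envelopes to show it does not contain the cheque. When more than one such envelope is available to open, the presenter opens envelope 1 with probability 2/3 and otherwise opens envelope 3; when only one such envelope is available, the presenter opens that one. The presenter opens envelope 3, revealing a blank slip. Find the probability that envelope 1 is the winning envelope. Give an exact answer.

3/4

Condition on the true location of the cheque.
If it is in envelope 1 (prior 1/3): only envelope 3 is available, probability 1; weight (1/3)·1 = 1/3.
If it is in envelope 2 (prior 1/3): envelope 1 is available but not opened, probability 1/3; weight (1/3)·(1/3) = 1/9.
If it is in envelope 3 (prior 1/3): the presenter opened envelope 3, so this case is ruled out; weight (1/3)·0 = 0.
The weights sum to 4/9.
So P(the cheque in envelope 1 | the presenter opened envelope 3) = (1/3) / (4/9) = 3/4.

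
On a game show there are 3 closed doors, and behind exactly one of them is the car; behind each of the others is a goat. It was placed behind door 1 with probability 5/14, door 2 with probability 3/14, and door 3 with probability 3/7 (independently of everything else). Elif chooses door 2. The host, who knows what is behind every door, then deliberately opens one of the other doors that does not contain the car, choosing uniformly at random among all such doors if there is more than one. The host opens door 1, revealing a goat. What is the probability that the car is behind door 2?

Condition on the true location of the car.
If it is behind door 1 (prior 5/14): the host opened door 1, so this case is ruled out; weight (5/14)·0 = 0.
If it is behind door 2 (prior 3/14): the host has 2 equally likely choices, so probability 1/2; weight (3/14)·(1/2) = 3/28.
If it is behind door 3 (prior 3/7): the host has no choice, probability 1; weight (3/7)·1 = 3/7.
The weights sum to 15/28.
So P(the car behind door 2 | the host opened door 1) = (3/28) / (15/28) = 1/5.

1/5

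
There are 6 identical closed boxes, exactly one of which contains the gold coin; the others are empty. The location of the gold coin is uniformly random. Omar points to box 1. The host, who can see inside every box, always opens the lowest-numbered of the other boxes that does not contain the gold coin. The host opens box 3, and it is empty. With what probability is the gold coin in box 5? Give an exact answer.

0

Condition on the true location of the gold coin.
If it is in any of boxes 1, 4, 5, and 6 (prior 1/6 each): the host would have opened box 2 instead, probability 0; weight (1/6)·0 = 0 each.
If it is in box 2 (prior 1/6): box 3 is the lowest-numbered option available, probability 1; weight (1/6)·1 = 1/6.
If it is in box 3 (prior 1/6): the host opened box 3, so this case is ruled out; weight (1/6)·0 = 0.
The weights sum to 1/6.
So P(the gold coin in box 5 | the host opened box 3) = 0 / (1/6) = 0.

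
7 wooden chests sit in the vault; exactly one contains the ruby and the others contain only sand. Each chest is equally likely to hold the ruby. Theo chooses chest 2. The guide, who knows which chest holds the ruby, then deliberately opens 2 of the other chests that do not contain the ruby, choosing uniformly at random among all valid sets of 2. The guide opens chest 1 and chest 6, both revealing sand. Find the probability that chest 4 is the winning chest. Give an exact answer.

3/14

Condition on the true location of the ruby.
If it is in either of chests 1 and 6 (prior 1/7 each): that chest was opened and seen not to hold the prize — ruled out; weight (1/7)·0 = 0 each.
If it is in chest 2 (prior 1/7): the guide has 15 equally likely choices, so probability 1/15; weight (1/7)·(1/15) = 1/105.
If it is in any of chests 3, 4, 5, and 7 (prior 1/7 each): the guide has 10 equally likely choices, so probability 1/10; weight (1/7)·(1/10) = 1/70 each.
The weights sum to 1/15.
So P(the ruby in chest 4 | the guide opened chest 1 and chest 6) = (1/70) / (1/15) = 3/14.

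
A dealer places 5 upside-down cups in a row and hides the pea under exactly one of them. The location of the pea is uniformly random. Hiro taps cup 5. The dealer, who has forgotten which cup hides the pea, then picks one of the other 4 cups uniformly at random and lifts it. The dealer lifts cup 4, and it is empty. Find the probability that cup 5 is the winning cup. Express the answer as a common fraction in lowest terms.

1/4

Consider each possible location of the pea in turn.
If it is under any of cups 1, 2, 3, and 5 (prior 1/5 each): the dealer picks cup 4 with probability 1/4 regardless, and it is not the prize; weight (1/5)·(1/4) = 1/20 each.
If it is under cup 4 (prior 1/5): the dealer opened cup 4, so this case is ruled out; weight (1/5)·0 = 0.
The weights sum to 1/5.
So P(the pea under cup 5 | the dealer opened cup 4) = (1/20) / (1/5) = 1/4.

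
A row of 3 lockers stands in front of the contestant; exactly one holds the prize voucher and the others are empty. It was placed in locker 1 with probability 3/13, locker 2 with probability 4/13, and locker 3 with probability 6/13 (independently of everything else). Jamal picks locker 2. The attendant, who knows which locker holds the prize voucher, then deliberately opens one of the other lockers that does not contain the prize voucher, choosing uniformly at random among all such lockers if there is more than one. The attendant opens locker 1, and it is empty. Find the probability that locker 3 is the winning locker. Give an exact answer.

3/4

Condition on the true location of the prize voucher.
If it is in locker 1 (prior 3/13): the attendant opened locker 1, so this case is ruled out; weight (3/13)·0 = 0.
If it is in locker 2 (prior 4/13): the attendant has 2 equally likely choices, so probability 1/2; weight (4/13)·(1/2) = 2/13.
If it is in locker 3 (prior 6/13): the attendant has no choice, probability 1; weight (6/13)·1 = 6/13.
The weights sum to 8/13.
So P(the prize voucher in locker 3 | the attendant opened locker 1) = (6/13) / (8/13) = 3/4.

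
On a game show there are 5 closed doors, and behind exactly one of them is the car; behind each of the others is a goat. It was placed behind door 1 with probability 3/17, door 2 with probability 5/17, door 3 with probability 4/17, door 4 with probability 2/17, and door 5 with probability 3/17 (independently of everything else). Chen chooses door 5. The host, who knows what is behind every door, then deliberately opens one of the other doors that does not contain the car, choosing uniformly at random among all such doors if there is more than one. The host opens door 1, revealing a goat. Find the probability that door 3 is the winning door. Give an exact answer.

Consider each possible location of the car in turn.
If it is behind door 1 (prior 3/17): the host opened door 1, so this case is ruled out; weight (3/17)·0 = 0.
If it is behind door 2 (prior 5/17): the host has 3 equally likely choices, so probability 1/3; weight (5/17)·(1/3) = 5/51.
If it is behind door 3 (prior 4/17): the host has 3 equally likely choices, so probability 1/3; weight (4/17)·(1/3) = 4/51.
If it is behind door 4 (prior 2/17): the host has 3 equally likely choices, so probability 1/3; weight (2/17)·(1/3) = 2/51.
If it is behind door 5 (prior 3/17): the host has 4 equally likely choices, so probability 1/4; weight (3/17)·(1/4) = 3/68.
The weights sum to 53/204.
So P(the car behind door 3 | the host opened door 1) = (4/51) / (53/204) = 16/53.

16/53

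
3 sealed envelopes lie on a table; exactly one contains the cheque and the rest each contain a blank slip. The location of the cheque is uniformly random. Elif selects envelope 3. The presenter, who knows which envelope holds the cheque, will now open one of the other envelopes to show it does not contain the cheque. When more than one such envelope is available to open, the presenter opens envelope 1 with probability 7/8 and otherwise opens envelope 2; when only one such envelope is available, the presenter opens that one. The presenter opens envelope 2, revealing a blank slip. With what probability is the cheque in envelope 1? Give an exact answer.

Consider each possible location of the cheque in turn.
If it is in envelope 1 (prior 1/3): only envelope 2 is available, probability 1; weight (1/3)·1 = 1/3.
If it is in envelope 2 (prior 1/3): the presenter opened envelope 2, so this case is ruled out; weight (1/3)·0 = 0.
If it is in envelope 3 (prior 1/3): envelope 1 is available but not opened, probability 1/8; weight (1/3)·(1/8) = 1/24.
The weights sum to 3/8.
So P(the cheque in envelope 1 | the presenter opened envelope 2) = (1/3) / (3/8) = 8/9.

8/9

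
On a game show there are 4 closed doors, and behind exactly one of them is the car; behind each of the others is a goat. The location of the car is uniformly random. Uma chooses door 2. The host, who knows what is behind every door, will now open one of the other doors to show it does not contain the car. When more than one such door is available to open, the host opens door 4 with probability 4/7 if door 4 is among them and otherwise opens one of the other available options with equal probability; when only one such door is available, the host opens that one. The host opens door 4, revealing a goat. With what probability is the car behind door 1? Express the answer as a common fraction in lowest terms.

1/3

Condition on the true location of the car.
If it is behind any of doors 1, 2, and 3 (prior 1/4 each): door 4 is available, opened with probability 4/7; weight (1/4)·(4/7) = 1/7 each.
If it is behind door 4 (prior 1/4): the host opened door 4, so this case is ruled out; weight (1/4)·0 = 0.
The weights sum to 3/7.
So P(the car behind door 1 | the host opened door 4) = (1/7) / (3/7) = 1/3.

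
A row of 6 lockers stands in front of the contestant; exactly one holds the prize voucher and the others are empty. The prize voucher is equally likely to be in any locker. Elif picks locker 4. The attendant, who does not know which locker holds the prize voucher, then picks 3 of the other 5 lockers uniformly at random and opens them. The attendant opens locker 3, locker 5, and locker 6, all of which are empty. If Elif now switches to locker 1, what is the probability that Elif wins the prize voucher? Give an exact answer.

1/3

Because the attendant chose which lockers to open without knowing where the prize voucher is, the choice is independent of the prize location. Learning that none of the 3 opened lockers holds the prize voucher simply rules out those 3 locations and leaves the remaining 3 lockers still equally likely by symmetry.
So P(the prize voucher in locker 1) = 1/3.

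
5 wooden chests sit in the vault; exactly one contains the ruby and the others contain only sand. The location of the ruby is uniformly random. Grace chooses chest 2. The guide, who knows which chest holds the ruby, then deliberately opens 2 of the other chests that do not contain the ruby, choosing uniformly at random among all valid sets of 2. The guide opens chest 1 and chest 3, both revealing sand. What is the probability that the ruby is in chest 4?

2/5

Consider each possible location of the ruby in turn.
If it is in either of chests 1 and 3 (prior 1/5 each): that chest was opened and seen not to hold the prize — ruled out; weight (1/5)·0 = 0 each.
If it is in chest 2 (prior 1/5): the guide has 6 equally likely choices, so probability 1/6; weight (1/5)·(1/6) = 1/30.
If it is in either of chests 4 and 5 (prior 1/5 each): the guide has 3 equally likely choices, so probability 1/3; weight (1/5)·(1/3) = 1/15 each.
The weights sum to 1/6.
So P(the ruby in chest 4 | the guide opened chest 1 and chest 3) = (1/15) / (1/6) = 2/5.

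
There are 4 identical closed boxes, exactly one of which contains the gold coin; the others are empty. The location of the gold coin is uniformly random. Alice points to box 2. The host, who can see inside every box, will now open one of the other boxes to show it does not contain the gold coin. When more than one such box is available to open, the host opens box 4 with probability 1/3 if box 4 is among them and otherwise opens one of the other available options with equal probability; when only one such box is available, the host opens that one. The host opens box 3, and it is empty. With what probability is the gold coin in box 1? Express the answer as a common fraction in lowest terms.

4/9

Apply Bayes' rule, conditioning on where the gold coin actually is.
If it is in box 1 (prior 1/4): box 4 is available but not opened, probability 2/3; weight (1/4)·(2/3) = 1/6.
If it is in box 2 (prior 1/4): box 4 is available but not opened; box 3 gets probability (1 − 1/3)/2 = 1/3; weight (1/4)·(1/3) = 1/12.
If it is in box 3 (prior 1/4): the host opened box 3, so this case is ruled out; weight (1/4)·0 = 0.
If it is in box 4 (prior 1/4): box 4 holds the prize so is unavailable; the host chooses uniformly among the 2 others, probability 1/2; weight (1/4)·(1/2) = 1/8.
The weights sum to 3/8.
So P(the gold coin in box 1 | the host opened box 3) = (1/6) / (3/8) = 4/9.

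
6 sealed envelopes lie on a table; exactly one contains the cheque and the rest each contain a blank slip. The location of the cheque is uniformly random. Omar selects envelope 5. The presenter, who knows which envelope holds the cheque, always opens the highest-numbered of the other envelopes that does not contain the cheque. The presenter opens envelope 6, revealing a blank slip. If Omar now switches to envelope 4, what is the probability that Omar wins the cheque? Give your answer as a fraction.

1/5

Apply Bayes' rule, conditioning on where the cheque actually is.
If it is in any of envelopes 1, 2, 3, 4, and 5 (prior 1/6 each): envelope 6 is the highest-numbered option available, probability 1; weight (1/6)·1 = 1/6 each.
If it is in envelope 6 (prior 1/6): the presenter opened envelope 6, so this case is ruled out; weight (1/6)·0 = 0.
The weights sum to 5/6.
So P(the cheque in envelope 4 | the presenter opened envelope 6) = (1/6) / (5/6) = 1/5.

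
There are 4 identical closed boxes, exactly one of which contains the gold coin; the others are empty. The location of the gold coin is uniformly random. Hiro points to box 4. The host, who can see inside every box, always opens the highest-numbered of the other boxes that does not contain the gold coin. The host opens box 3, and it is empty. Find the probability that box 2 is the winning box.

1/3

Apply Bayes' rule, conditioning on where the gold coin actually is.
If it is in any of boxes 1, 2, and 4 (prior 1/4 each): box 3 is the highest-numbered option available, probability 1; weight (1/4)·1 = 1/4 each.
If it is in box 3 (prior 1/4): the host opened box 3, so this case is ruled out; weight (1/4)·0 = 0.
The weights sum to 3/4.
So P(the gold coin in box 2 | the host opened box 3) = (1/4) / (3/4) = 1/3.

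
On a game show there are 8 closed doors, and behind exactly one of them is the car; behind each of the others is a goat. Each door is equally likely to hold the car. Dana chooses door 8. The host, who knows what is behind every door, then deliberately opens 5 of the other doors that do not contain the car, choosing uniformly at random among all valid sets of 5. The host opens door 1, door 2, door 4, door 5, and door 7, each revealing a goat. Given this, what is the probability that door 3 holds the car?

Consider each possible location of the car in turn.
If it is behind any of doors 1, 2, 4, 5, and 7 (prior 1/8 each): that door was opened and seen not to hold the prize — ruled out; weight (1/8)·0 = 0 each.
If it is behind either of doors 3 and 6 (prior 1/8 each): the host has 6 equally likely choices, so probability 1/6; weight (1/8)·(1/6) = 1/48 each.
If it is behind door 8 (prior 1/8): the host has 21 equally likely choices, so probability 1/21; weight (1/8)·(1/21) = 1/168.
The weights sum to 1/21.
So P(the car behind door 3 | the host opened door 1, door 2, door 4, door 5, and door 7) = (1/48) / (1/21) = 7/16.

7/16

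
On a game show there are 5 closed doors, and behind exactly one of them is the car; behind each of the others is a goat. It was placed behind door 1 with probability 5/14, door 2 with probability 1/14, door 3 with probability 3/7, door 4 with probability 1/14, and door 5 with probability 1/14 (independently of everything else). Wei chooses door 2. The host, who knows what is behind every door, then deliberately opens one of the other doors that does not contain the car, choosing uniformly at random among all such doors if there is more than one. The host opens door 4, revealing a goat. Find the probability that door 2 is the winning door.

Apply Bayes' rule, conditioning on where the car actually is.
If it is behind door 1 (prior 5/14): the host has 3 equally likely choices, so probability 1/3; weight (5/14)·(1/3) = 5/42.
If it is behind door 2 (prior 1/14): the host has 4 equally likely choices, so probability 1/4; weight (1/14)·(1/4) = 1/56.
If it is behind door 3 (prior 3/7): the host has 3 equally likely choices, so probability 1/3; weight (3/7)·(1/3) = 1/7.
If it is behind door 4 (prior 1/14): the host opened door 4, so this case is ruled out; weight (1/14)·0 = 0.
If it is behind door 5 (prior 1/14): the host has 3 equally likely choices, so probability 1/3; weight (1/14)·(1/3) = 1/42.
The weights sum to 17/56.
So P(the car behind door 2 | the host opened door 4) = (1/56) / (17/56) = 1/17.

1/17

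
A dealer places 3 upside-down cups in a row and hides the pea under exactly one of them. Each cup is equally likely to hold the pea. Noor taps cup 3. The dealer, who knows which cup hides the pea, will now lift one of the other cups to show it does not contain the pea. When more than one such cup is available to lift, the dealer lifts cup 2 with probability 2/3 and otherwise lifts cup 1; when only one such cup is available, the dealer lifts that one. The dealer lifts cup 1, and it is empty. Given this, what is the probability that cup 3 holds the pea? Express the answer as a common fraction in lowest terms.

Apply Bayes' rule, conditioning on where the pea actually is.
If it is under cup 1 (prior 1/3): the dealer opened cup 1, so this case is ruled out; weight (1/3)·0 = 0.
If it is under cup 2 (prior 1/3): only cup 1 is available, probability 1; weight (1/3)·1 = 1/3.
If it is under cup 3 (prior 1/3): cup 2 is available but not opened, probability 1/3; weight (1/3)·(1/3) = 1/9.
The weights sum to 4/9.
So P(the pea under cup 3 | the dealer opened cup 1) = (1/9) / (4/9) = 1/4.

1/4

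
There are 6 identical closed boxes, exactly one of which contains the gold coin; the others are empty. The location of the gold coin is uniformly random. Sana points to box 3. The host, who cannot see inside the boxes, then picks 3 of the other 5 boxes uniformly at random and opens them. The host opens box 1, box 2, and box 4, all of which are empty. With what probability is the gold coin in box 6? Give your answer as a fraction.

1/3

Consider each possible location of the gold coin in turn.
If it is in any of boxes 1, 2, and 4 (prior 1/6 each): that box was opened and seen not to hold the prize — ruled out; weight (1/6)·0 = 0 each.
If it is in any of boxes 3, 5, and 6 (prior 1/6 each): the host picks exactly this set with probability 1/10 regardless, and none is the prize; weight (1/6)·(1/10) = 1/60 each.
The weights sum to 1/20.
So P(the gold coin in box 6 | the host opened box 1, box 2, and box 4) = (1/60) / (1/20) = 1/3.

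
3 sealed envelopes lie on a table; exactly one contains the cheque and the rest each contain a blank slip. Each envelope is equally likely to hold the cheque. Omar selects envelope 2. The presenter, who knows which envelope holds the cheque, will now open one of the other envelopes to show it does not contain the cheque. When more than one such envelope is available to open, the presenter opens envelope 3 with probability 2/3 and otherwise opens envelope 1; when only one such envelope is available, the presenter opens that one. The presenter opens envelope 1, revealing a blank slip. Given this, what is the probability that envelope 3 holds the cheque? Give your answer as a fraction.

3/4

Condition on the true location of the cheque.
If it is in envelope 1 (prior 1/3): the presenter opened envelope 1, so this case is ruled out; weight (1/3)·0 = 0.
If it is in envelope 2 (prior 1/3): envelope 3 is available but not opened, probability 1/3; weight (1/3)·(1/3) = 1/9.
If it is in envelope 3 (prior 1/3): only envelope 1 is available, probability 1; weight (1/3)·1 = 1/3.
The weights sum to 4/9.
So P(the cheque in envelope 3 | the presenter opened envelope 1) = (1/3) / (4/9) = 3/4.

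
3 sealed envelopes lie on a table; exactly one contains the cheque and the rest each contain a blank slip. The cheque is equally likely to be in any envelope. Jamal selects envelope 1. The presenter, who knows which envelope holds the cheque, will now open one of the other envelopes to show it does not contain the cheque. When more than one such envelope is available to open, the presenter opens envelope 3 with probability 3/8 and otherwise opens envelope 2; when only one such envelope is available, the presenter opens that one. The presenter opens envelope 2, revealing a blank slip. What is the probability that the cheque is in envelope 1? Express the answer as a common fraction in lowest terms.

5/13

Apply Bayes' rule, conditioning on where the cheque actually is.
If it is in envelope 1 (prior 1/3): envelope 3 is available but not opened, probability 5/8; weight (1/3)·(5/8) = 5/24.
If it is in envelope 2 (prior 1/3): the presenter opened envelope 2, so this case is ruled out; weight (1/3)·0 = 0.
If it is in envelope 3 (prior 1/3): only envelope 2 is available, probability 1; weight (1/3)·1 = 1/3.
The weights sum to 13/24.
So P(the cheque in envelope 1 | the presenter opened envelope 2) = (5/24) / (13/24) = 5/13.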